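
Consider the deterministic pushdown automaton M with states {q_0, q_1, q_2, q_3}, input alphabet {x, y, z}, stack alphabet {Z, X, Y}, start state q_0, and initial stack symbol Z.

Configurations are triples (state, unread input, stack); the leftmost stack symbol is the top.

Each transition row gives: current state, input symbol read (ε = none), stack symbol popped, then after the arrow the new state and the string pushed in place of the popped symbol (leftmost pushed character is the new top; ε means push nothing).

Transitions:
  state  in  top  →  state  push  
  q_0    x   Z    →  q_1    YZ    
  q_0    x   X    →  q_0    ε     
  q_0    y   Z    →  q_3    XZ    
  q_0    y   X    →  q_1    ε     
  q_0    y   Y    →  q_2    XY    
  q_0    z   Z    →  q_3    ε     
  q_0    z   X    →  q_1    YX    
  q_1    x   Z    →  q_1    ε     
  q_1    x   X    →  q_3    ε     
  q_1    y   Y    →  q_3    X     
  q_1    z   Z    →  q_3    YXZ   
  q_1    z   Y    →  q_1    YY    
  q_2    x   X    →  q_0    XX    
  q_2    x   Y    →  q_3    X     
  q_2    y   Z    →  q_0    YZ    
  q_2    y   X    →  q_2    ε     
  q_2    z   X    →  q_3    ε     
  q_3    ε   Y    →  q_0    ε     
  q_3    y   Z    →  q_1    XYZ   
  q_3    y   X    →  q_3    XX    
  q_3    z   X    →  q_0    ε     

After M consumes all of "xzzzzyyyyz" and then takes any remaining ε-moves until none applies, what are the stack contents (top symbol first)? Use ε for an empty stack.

(q_0, xzzzzyyyyz, Z)
  read x, top Z: go to q_1, push YZ → (q_1, zzzzyyyyz, YZ)
  read z, top Y: go to q_1, push YY → (q_1, zzzyyyyz, YYZ)
  read z, top Y: go to q_1, push YY → (q_1, zzyyyyz, YYYZ)
  read z, top Y: go to q_1, push YY → (q_1, zyyyyz, YYYYZ)
  read z, top Y: go to q_1, push YY → (q_1, yyyyz, YYYYYZ)
  read y, top Y: go to q_3, push X → (q_3, yyyz, XYYYYZ)
  read y, top X: go to q_3, push XX → (q_3, yyz, XXYYYYZ)
  read y, top X: go to q_3, push XX → (q_3, yz, XXXYYYYZ)
  read y, top X: go to q_3, push XX → (q_3, z, XXXXYYYYZ)
  read z, top X: go to q_0, push ε → (q_0, ε, XXXYYYYZ)
All input consumed in state q_0 with stack XXXYYYYZ.

XXXYYYYZ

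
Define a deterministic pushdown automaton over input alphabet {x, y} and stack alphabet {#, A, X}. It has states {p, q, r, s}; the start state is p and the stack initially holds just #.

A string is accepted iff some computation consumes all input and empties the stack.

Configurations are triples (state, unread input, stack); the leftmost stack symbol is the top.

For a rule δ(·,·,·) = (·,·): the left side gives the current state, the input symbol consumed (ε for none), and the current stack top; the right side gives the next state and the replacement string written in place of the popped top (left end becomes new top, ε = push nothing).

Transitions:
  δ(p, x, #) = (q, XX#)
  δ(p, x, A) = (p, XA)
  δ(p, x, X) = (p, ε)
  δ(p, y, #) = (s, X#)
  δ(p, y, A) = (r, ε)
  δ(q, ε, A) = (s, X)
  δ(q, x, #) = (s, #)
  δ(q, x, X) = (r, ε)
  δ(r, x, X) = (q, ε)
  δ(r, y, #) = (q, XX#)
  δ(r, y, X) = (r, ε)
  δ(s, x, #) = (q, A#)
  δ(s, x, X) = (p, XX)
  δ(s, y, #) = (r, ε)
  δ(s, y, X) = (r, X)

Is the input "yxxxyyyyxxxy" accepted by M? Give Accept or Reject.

(p, yxxxyyyyxxxy, #)
  read y, top #: go to s, push X# → (s, xxxyyyyxxxy, X#)
  read x, top X: go to p, push XX → (p, xxyyyyxxxy, XX#)
  read x, top X: go to p, push ε → (p, xyyyyxxxy, X#)
  read x, top X: go to p, push ε → (p, yyyyxxxy, #)
  read y, top #: go to s, push X# → (s, yyyxxxy, X#)
  read y, top X: go to r, push X → (r, yyxxxy, X#)
  read y, top X: go to r, push ε → (r, yxxxy, #)
  read y, top #: go to q, push XX# → (q, xxxy, XX#)
  read x, top X: go to r, push ε → (r, xxy, X#)
  read x, top X: go to q, push ε → (q, xy, #)
  read x, top #: go to s, push # → (s, y, #)
  read y, top #: go to r, push ε → (r, ε, ε)
All input consumed and the stack is empty.

Accept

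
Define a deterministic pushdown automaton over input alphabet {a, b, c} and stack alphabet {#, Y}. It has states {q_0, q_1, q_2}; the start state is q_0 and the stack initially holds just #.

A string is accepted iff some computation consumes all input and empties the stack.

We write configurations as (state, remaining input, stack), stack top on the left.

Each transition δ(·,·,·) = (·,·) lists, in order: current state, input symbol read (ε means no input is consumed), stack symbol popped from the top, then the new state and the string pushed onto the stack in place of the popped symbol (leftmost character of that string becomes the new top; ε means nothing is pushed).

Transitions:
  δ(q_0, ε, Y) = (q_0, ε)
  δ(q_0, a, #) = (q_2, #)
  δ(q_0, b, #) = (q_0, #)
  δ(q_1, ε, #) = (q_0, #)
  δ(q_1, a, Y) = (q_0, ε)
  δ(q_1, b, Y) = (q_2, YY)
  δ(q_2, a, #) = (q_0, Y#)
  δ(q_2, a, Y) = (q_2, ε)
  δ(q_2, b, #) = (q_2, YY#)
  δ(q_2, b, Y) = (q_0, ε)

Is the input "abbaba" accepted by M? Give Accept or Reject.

Reject

(q_0, abbaba, #) ⊢ (q_2, bbaba, #) ⊢ (q_2, baba, YY#) ⊢ (q_0, aba, Y#) ⊢ (q_0, aba, #) ⊢ (q_2, ba, #) ⊢ (q_2, a, YY#) ⊢ (q_2, ε, Y#)
All input consumed; stack is Y#, not empty, and no further ε-move applies.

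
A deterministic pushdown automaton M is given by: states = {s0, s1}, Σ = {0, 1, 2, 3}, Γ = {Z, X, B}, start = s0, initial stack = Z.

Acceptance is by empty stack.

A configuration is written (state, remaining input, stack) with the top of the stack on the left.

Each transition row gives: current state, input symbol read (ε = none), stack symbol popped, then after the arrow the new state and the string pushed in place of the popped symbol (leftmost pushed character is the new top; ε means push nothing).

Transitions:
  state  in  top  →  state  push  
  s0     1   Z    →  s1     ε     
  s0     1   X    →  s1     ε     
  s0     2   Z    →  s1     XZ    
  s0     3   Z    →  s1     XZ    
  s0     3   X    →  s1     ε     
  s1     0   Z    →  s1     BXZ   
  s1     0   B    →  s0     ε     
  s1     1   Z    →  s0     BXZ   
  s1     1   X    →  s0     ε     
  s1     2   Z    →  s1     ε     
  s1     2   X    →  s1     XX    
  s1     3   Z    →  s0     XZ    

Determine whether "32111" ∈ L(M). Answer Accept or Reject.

Reject

(s0, 32111, Z)
  read 3, top Z: go to s1, push XZ → (s1, 2111, XZ)
  read 2, top X: go to s1, push XX → (s1, 111, XXZ)
  read 1, top X: go to s0, push ε → (s0, 11, XZ)
  read 1, top X: go to s1, push ε → (s1, 1, Z)
  read 1, top Z: go to s0, push BXZ → (s0, ε, BXZ)
All input consumed; stack is BXZ, not empty, and no further ε-move applies.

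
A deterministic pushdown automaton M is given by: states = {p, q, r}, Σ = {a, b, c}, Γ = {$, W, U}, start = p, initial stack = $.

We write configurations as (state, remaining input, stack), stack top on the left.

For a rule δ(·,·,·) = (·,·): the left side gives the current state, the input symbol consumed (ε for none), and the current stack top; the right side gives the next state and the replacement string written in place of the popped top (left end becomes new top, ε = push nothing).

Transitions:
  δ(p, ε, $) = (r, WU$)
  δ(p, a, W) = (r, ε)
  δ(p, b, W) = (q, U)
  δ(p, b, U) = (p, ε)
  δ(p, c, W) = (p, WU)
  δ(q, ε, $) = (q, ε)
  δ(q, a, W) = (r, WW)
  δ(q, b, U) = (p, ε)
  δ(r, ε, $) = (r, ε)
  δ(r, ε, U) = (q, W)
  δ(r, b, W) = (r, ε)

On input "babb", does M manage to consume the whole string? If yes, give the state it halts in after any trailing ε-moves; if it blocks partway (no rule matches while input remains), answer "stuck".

r

(p, babb, $)
  ε-move, top $: go to r, push WU$ → (r, babb, WU$)
  read b, top W: go to r, push ε → (r, abb, U$)
  ε-move, top U: go to q, push W → (q, abb, W$)
  read a, top W: go to r, push WW → (r, bb, WW$)
  read b, top W: go to r, push ε → (r, b, W$)
  read b, top W: go to r, push ε → (r, ε, $)
  ε-move, top $: go to r, push ε → (r, ε, ε)
All input consumed; M is in state r.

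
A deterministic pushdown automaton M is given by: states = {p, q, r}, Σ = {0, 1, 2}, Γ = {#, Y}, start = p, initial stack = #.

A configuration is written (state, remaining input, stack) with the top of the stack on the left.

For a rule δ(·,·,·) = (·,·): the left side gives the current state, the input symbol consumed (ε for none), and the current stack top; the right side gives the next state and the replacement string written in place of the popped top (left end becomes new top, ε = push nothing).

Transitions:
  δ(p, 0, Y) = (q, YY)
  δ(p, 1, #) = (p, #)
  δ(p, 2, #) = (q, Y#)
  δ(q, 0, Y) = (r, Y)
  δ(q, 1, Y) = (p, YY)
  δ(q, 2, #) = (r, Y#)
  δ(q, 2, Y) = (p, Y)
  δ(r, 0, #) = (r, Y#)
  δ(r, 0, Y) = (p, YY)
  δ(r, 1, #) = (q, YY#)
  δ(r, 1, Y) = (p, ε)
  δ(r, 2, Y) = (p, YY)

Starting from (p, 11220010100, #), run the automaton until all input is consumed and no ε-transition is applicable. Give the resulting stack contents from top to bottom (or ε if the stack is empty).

(p, 11220010100, #) ⊢ (p, 1220010100, #) ⊢ (p, 220010100, #) ⊢ (q, 20010100, Y#) ⊢ (p, 0010100, Y#) ⊢ (q, 010100, YY#) ⊢ (r, 10100, YY#) ⊢ (p, 0100, Y#) ⊢ (q, 100, YY#) ⊢ (p, 00, YYY#) ⊢ (q, 0, YYYY#) ⊢ (r, ε, YYYY#)
All input consumed in state r with stack YYYY#.

YYYY#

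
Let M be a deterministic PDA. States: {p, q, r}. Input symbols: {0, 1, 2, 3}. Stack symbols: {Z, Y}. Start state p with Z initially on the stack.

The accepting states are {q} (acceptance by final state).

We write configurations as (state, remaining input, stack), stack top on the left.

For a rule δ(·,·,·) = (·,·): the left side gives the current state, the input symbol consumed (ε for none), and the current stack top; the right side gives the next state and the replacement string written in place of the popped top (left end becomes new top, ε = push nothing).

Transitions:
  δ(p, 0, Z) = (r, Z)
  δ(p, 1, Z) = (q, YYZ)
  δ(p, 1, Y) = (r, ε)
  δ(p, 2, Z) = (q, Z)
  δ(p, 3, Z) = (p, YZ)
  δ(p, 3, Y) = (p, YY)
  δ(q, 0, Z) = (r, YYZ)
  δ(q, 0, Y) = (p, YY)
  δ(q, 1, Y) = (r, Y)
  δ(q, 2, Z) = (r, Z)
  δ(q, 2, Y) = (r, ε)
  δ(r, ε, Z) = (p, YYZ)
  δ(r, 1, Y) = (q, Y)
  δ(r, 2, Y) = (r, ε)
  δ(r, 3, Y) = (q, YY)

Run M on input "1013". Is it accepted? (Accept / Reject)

Accept

(p, 1013, Z)
  read 1, top Z: go to q, push YYZ → (q, 013, YYZ)
  read 0, top Y: go to p, push YY → (p, 13, YYYZ)
  read 1, top Y: go to r, push ε → (r, 3, YYZ)
  read 3, top Y: go to q, push YY → (q, ε, YYYZ)
All input consumed; state q ∈ F.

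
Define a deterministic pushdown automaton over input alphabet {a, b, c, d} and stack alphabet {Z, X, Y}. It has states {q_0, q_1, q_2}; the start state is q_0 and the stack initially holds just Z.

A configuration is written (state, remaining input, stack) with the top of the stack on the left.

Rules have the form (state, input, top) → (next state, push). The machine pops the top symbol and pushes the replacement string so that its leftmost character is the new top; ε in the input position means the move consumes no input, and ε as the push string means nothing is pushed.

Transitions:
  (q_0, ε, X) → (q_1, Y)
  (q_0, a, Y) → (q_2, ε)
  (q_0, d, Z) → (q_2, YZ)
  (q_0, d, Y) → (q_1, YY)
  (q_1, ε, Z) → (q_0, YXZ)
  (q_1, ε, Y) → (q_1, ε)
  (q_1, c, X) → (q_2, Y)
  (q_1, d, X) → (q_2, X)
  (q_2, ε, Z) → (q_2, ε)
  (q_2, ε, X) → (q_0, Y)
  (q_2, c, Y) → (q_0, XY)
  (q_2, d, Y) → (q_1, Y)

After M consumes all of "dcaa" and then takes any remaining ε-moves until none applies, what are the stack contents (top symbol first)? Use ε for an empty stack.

(q_0, dcaa, Z)
  read d, top Z: go to q_2, push YZ → (q_2, caa, YZ)
  read c, top Y: go to q_0, push XY → (q_0, aa, XYZ)
  ε-move, top X: go to q_1, push Y → (q_1, aa, YYZ)
  ε-move, top Y: go to q_1, push ε → (q_1, aa, YZ)
  ε-move, top Y: go to q_1, push ε → (q_1, aa, Z)
  ε-move, top Z: go to q_0, push YXZ → (q_0, aa, YXZ)
  read a, top Y: go to q_2, push ε → (q_2, a, XZ)
  ε-move, top X: go to q_0, push Y → (q_0, a, YZ)
  read a, top Y: go to q_2, push ε → (q_2, ε, Z)
  ε-move, top Z: go to q_2, push ε → (q_2, ε, ε)
All input consumed in state q_2 with stack ε.

ε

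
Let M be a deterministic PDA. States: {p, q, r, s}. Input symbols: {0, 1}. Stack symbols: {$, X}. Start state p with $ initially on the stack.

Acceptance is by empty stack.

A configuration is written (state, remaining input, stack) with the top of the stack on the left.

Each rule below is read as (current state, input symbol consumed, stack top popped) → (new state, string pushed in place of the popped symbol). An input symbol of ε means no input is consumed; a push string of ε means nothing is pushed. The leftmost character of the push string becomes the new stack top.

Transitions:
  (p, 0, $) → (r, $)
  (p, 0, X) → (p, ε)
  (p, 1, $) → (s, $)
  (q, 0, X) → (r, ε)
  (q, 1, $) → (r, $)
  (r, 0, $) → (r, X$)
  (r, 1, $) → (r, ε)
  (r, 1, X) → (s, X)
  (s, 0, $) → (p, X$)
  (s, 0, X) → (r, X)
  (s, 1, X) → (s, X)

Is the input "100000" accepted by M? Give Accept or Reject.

Reject

(p, 100000, $)
  read 1, top $: go to s, push $ → (s, 00000, $)
  read 0, top $: go to p, push X$ → (p, 0000, X$)
  read 0, top X: go to p, push ε → (p, 000, $)
  read 0, top $: go to r, push $ → (r, 00, $)
  read 0, top $: go to r, push X$ → (r, 0, X$)
No transition applies at (r, 0, X$); input not fully consumed.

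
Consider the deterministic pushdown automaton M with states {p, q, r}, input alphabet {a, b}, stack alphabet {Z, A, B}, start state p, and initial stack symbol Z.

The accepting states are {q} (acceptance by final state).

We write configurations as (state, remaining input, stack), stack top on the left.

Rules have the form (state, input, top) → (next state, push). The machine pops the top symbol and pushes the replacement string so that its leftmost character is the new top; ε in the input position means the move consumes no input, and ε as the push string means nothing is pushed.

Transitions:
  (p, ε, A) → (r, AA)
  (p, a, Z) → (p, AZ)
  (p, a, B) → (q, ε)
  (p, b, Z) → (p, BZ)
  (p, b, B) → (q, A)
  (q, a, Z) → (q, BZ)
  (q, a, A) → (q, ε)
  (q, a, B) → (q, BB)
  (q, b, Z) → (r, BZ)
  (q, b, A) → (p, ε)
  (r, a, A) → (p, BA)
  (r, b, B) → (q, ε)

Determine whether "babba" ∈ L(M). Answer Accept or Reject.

(p, babba, Z)
  read b, top Z: go to p, push BZ → (p, abba, BZ)
  read a, top B: go to q, push ε → (q, bba, Z)
  read b, top Z: go to r, push BZ → (r, ba, BZ)
  read b, top B: go to q, push ε → (q, a, Z)
  read a, top Z: go to q, push BZ → (q, ε, BZ)
All input consumed; state q ∈ F.

Accept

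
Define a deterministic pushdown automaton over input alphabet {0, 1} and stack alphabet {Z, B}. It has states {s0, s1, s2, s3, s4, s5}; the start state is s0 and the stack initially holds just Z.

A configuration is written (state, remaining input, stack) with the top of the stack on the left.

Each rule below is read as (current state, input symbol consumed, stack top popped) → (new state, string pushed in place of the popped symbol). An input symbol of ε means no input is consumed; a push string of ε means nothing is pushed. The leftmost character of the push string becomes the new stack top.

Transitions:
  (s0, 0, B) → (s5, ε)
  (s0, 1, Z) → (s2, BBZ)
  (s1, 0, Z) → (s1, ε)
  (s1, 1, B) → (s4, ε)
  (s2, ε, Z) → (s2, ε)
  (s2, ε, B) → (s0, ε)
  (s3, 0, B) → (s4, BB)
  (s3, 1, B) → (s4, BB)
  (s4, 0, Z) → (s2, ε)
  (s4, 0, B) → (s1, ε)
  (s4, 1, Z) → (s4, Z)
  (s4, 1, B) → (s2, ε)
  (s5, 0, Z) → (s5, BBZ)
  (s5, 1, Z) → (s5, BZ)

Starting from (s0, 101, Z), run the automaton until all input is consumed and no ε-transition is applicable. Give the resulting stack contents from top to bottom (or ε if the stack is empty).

(s0, 101, Z)
  read 1, top Z: go to s2, push BBZ → (s2, 01, BBZ)
  ε-move, top B: go to s0, push ε → (s0, 01, BZ)
  read 0, top B: go to s5, push ε → (s5, 1, Z)
  read 1, top Z: go to s5, push BZ → (s5, ε, BZ)
All input consumed in state s5 with stack BZ.

BZ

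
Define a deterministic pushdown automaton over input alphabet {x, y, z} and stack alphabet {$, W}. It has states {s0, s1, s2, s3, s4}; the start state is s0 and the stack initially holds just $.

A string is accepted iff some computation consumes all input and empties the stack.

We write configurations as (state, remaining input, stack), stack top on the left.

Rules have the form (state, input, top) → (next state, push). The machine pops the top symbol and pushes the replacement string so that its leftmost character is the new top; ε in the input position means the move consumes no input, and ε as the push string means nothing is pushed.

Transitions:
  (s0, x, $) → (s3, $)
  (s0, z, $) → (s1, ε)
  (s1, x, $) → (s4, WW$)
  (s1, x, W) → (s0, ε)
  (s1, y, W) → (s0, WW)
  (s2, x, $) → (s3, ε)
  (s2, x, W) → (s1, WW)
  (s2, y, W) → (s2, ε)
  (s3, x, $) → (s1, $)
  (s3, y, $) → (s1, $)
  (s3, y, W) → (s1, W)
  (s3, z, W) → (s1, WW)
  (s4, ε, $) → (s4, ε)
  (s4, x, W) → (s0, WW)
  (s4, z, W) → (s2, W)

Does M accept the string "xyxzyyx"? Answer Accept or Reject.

Accept

(s0, xyxzyyx, $)
  read x, top $: go to s3, push $ → (s3, yxzyyx, $)
  read y, top $: go to s1, push $ → (s1, xzyyx, $)
  read x, top $: go to s4, push WW$ → (s4, zyyx, WW$)
  read z, top W: go to s2, push W → (s2, yyx, WW$)
  read y, top W: go to s2, push ε → (s2, yx, W$)
  read y, top W: go to s2, push ε → (s2, x, $)
  read x, top $: go to s3, push ε → (s3, ε, ε)
All input consumed and the stack is empty.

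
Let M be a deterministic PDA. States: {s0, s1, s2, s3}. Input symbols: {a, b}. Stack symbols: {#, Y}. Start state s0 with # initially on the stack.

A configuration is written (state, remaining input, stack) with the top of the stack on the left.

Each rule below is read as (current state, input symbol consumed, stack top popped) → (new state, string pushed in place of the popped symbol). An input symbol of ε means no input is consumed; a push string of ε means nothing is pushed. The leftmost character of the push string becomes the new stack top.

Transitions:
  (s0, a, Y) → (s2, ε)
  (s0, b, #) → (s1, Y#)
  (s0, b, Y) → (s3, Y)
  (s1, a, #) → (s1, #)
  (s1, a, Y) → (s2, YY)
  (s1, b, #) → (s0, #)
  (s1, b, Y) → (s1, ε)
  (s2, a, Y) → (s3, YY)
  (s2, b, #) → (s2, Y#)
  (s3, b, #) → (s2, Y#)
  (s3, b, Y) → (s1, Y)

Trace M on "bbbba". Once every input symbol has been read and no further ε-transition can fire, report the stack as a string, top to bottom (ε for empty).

(s0, bbbba, #)
  read b, top #: go to s1, push Y# → (s1, bbba, Y#)
  read b, top Y: go to s1, push ε → (s1, bba, #)
  read b, top #: go to s0, push # → (s0, ba, #)
  read b, top #: go to s1, push Y# → (s1, a, Y#)
  read a, top Y: go to s2, push YY → (s2, ε, YY#)
All input consumed in state s2 with stack YY#.

YY#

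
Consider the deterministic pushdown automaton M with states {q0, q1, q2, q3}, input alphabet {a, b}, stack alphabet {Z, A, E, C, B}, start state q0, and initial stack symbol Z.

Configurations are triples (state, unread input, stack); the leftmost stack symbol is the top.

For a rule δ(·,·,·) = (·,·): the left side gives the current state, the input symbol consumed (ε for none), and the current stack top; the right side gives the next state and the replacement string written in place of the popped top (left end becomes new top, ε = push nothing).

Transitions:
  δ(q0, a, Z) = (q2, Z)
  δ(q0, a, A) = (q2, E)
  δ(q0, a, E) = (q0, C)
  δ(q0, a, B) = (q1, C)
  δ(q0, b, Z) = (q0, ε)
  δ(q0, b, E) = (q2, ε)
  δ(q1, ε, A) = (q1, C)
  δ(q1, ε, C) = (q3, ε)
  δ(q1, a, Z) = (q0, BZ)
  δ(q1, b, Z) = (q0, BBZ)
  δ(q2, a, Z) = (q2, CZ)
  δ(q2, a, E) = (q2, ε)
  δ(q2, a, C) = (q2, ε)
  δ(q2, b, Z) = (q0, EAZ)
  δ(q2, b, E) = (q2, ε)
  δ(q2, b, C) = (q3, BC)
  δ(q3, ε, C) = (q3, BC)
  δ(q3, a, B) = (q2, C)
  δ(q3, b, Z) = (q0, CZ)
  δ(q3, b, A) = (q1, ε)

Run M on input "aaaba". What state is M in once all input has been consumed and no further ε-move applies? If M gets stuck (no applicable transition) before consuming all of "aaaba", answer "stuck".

(q0, aaaba, Z) ⊢ (q2, aaba, Z) ⊢ (q2, aba, CZ) ⊢ (q2, ba, Z) ⊢ (q0, a, EAZ) ⊢ (q0, ε, CAZ)
All input consumed; M is in state q0.

q0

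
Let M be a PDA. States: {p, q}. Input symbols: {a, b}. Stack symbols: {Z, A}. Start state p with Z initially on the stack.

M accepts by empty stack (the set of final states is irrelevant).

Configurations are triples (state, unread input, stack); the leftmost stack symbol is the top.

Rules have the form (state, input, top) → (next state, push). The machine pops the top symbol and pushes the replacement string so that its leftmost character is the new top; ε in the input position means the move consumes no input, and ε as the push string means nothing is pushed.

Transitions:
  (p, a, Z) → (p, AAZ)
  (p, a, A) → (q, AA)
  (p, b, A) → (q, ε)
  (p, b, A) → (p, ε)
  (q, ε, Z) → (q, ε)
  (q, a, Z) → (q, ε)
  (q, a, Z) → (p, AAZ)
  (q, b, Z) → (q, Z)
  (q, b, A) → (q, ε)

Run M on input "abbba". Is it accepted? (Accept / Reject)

One accepting computation: (p, abbba, Z) ⊢ (p, bbba, AAZ) ⊢ (q, bba, AZ) ⊢ (q, ba, Z) ⊢ (q, a, Z) ⊢ (q, ε, ε)
All input consumed and the stack is empty.

Accept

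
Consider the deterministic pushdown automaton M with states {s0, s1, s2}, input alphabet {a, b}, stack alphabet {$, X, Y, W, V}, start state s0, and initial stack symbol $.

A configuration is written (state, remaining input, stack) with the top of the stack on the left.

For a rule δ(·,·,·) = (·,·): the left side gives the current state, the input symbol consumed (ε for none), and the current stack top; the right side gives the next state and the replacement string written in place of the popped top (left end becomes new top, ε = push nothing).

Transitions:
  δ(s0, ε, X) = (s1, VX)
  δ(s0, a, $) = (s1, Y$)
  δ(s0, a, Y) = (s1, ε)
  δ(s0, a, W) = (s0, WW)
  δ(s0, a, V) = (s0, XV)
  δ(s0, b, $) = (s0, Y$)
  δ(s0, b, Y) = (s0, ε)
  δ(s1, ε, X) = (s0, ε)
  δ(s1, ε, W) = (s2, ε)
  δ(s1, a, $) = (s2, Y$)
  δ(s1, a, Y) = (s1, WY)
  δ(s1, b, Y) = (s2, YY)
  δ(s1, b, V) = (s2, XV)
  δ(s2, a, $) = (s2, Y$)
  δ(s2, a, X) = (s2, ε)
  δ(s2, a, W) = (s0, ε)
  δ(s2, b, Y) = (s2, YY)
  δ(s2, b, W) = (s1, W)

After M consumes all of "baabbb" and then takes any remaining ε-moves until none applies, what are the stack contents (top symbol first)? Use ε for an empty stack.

(s0, baabbb, $)
  read b, top $: go to s0, push Y$ → (s0, aabbb, Y$)
  read a, top Y: go to s1, push ε → (s1, abbb, $)
  read a, top $: go to s2, push Y$ → (s2, bbb, Y$)
  read b, top Y: go to s2, push YY → (s2, bb, YY$)
  read b, top Y: go to s2, push YY → (s2, b, YYY$)
  read b, top Y: go to s2, push YY → (s2, ε, YYYY$)
All input consumed in state s2 with stack YYYY$.

YYYY$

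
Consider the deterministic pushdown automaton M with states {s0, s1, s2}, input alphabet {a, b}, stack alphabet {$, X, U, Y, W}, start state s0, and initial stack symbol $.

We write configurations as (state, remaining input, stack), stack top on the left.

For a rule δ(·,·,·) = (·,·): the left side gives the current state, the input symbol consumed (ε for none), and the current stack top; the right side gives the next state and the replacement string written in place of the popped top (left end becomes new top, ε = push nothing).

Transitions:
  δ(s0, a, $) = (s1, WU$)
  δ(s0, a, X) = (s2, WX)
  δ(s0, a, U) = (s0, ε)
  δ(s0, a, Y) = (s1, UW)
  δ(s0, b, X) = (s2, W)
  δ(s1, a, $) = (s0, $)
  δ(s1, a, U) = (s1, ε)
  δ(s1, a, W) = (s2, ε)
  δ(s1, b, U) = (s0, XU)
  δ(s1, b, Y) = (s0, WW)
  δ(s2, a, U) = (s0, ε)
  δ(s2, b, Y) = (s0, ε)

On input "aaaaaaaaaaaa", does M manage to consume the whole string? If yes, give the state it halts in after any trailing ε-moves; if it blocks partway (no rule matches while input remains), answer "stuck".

(s0, aaaaaaaaaaaa, $)
  read a, top $: go to s1, push WU$ → (s1, aaaaaaaaaaa, WU$)
  read a, top W: go to s2, push ε → (s2, aaaaaaaaaa, U$)
  read a, top U: go to s0, push ε → (s0, aaaaaaaaa, $)
  read a, top $: go to s1, push WU$ → (s1, aaaaaaaa, WU$)
  read a, top W: go to s2, push ε → (s2, aaaaaaa, U$)
  read a, top U: go to s0, push ε → (s0, aaaaaa, $)
  read a, top $: go to s1, push WU$ → (s1, aaaaa, WU$)
  read a, top W: go to s2, push ε → (s2, aaaa, U$)
  read a, top U: go to s0, push ε → (s0, aaa, $)
  read a, top $: go to s1, push WU$ → (s1, aa, WU$)
  read a, top W: go to s2, push ε → (s2, a, U$)
  read a, top U: go to s0, push ε → (s0, ε, $)
All input consumed; M is in state s0.

s0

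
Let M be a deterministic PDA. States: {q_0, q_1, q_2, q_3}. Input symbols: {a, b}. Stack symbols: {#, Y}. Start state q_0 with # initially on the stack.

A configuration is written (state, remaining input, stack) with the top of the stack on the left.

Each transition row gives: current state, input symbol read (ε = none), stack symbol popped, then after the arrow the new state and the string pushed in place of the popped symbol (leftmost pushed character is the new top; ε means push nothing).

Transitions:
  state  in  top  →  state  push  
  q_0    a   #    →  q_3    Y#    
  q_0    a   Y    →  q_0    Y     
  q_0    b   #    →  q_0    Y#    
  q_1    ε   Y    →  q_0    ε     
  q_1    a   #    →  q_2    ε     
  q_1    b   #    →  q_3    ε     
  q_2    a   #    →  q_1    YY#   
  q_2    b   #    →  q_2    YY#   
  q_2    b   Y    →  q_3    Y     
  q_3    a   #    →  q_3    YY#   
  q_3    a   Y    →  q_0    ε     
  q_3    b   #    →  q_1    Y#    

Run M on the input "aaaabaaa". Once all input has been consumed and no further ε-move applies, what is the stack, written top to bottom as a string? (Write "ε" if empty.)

(q_0, aaaabaaa, #)
  read a, top #: go to q_3, push Y# → (q_3, aaabaaa, Y#)
  read a, top Y: go to q_0, push ε → (q_0, aabaaa, #)
  read a, top #: go to q_3, push Y# → (q_3, abaaa, Y#)
  read a, top Y: go to q_0, push ε → (q_0, baaa, #)
  read b, top #: go to q_0, push Y# → (q_0, aaa, Y#)
  read a, top Y: go to q_0, push Y → (q_0, aa, Y#)
  read a, top Y: go to q_0, push Y → (q_0, a, Y#)
  read a, top Y: go to q_0, push Y → (q_0, ε, Y#)
All input consumed in state q_0 with stack Y#.

Y#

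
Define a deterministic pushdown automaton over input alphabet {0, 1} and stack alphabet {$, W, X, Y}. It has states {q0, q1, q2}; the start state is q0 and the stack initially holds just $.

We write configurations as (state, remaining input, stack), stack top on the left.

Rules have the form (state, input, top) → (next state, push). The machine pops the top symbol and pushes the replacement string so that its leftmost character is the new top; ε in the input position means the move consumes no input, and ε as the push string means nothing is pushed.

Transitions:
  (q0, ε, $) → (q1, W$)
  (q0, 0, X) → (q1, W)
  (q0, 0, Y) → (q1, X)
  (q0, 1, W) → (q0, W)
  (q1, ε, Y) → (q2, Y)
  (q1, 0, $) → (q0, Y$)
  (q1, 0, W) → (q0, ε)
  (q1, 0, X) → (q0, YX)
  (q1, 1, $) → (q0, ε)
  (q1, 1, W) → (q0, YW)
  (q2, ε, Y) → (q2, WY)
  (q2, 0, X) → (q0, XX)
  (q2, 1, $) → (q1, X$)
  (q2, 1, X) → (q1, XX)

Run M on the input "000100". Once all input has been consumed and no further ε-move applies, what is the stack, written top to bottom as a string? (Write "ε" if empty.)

YXW$

(q0, 000100, $) ⊢ (q1, 000100, W$) ⊢ (q0, 00100, $) ⊢ (q1, 00100, W$) ⊢ (q0, 0100, $) ⊢ (q1, 0100, W$) ⊢ (q0, 100, $) ⊢ (q1, 100, W$) ⊢ (q0, 00, YW$) ⊢ (q1, 0, XW$) ⊢ (q0, ε, YXW$)
All input consumed in state q0 with stack YXW$.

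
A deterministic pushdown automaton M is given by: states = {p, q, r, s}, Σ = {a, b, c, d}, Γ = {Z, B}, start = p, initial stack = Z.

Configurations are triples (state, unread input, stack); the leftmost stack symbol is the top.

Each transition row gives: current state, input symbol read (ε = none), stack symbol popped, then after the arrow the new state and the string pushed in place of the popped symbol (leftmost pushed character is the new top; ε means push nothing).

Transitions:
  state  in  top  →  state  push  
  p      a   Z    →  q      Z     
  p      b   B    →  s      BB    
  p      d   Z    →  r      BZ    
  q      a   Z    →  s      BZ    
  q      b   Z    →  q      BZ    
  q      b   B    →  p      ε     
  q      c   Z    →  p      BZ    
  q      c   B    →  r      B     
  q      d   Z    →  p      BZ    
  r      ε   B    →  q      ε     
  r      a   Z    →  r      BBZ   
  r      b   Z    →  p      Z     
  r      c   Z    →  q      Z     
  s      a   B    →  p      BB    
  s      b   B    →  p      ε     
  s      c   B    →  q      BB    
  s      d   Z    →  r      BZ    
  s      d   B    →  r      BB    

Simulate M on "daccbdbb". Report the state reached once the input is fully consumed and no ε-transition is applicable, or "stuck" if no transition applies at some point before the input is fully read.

(p, daccbdbb, Z) ⊢ (r, accbdbb, BZ) ⊢ (q, accbdbb, Z) ⊢ (s, ccbdbb, BZ) ⊢ (q, cbdbb, BBZ) ⊢ (r, bdbb, BBZ) ⊢ (q, bdbb, BZ) ⊢ (p, dbb, Z) ⊢ (r, bb, BZ) ⊢ (q, bb, Z) ⊢ (q, b, BZ) ⊢ (p, ε, Z)
All input consumed; M is in state p.

p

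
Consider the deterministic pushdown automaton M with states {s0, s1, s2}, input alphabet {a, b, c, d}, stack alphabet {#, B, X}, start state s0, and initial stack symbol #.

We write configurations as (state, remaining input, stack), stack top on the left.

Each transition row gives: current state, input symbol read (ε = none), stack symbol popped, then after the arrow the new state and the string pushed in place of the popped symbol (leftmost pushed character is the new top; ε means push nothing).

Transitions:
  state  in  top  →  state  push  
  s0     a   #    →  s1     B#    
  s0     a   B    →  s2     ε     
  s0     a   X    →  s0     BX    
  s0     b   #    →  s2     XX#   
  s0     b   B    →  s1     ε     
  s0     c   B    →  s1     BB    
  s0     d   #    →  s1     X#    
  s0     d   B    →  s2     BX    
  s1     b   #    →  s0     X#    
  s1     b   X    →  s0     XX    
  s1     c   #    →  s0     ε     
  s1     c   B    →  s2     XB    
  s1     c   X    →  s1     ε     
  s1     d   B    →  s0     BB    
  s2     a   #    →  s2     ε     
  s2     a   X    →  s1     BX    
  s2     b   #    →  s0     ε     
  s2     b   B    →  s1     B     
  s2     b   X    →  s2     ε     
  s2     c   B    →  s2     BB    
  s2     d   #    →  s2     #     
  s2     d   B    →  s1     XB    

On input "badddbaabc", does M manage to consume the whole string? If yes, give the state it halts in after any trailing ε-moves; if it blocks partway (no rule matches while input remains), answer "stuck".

stuck

(s0, badddbaabc, #)
  read b, top #: go to s2, push XX# → (s2, adddbaabc, XX#)
  read a, top X: go to s1, push BX → (s1, dddbaabc, BXX#)
  read d, top B: go to s0, push BB → (s0, ddbaabc, BBXX#)
  read d, top B: go to s2, push BX → (s2, dbaabc, BXBXX#)
  read d, top B: go to s1, push XB → (s1, baabc, XBXBXX#)
  read b, top X: go to s0, push XX → (s0, aabc, XXBXBXX#)
  read a, top X: go to s0, push BX → (s0, abc, BXXBXBXX#)
  read a, top B: go to s2, push ε → (s2, bc, XXBXBXX#)
  read b, top X: go to s2, push ε → (s2, c, XBXBXX#)
No transition for (s2, c, top X); M blocks with input c remaining.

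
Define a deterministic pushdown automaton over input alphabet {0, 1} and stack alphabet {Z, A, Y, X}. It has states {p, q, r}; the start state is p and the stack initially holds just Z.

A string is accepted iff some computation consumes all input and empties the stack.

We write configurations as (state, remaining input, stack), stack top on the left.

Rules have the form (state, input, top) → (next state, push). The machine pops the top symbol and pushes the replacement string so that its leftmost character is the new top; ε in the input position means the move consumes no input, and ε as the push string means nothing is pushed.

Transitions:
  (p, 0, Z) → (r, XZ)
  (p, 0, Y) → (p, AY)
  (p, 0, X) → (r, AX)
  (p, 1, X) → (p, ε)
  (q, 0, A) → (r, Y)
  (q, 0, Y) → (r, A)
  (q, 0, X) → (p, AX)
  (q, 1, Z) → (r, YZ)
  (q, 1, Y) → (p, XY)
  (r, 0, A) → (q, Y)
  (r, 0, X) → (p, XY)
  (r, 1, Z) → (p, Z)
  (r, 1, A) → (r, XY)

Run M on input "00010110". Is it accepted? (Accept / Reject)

(p, 00010110, Z) ⊢ (r, 0010110, XZ) ⊢ (p, 010110, XYZ) ⊢ (r, 10110, AXYZ) ⊢ (r, 0110, XYXYZ) ⊢ (p, 110, XYYXYZ) ⊢ (p, 10, YYXYZ)
No transition applies at (p, 10, YYXYZ); input not fully consumed.

Reject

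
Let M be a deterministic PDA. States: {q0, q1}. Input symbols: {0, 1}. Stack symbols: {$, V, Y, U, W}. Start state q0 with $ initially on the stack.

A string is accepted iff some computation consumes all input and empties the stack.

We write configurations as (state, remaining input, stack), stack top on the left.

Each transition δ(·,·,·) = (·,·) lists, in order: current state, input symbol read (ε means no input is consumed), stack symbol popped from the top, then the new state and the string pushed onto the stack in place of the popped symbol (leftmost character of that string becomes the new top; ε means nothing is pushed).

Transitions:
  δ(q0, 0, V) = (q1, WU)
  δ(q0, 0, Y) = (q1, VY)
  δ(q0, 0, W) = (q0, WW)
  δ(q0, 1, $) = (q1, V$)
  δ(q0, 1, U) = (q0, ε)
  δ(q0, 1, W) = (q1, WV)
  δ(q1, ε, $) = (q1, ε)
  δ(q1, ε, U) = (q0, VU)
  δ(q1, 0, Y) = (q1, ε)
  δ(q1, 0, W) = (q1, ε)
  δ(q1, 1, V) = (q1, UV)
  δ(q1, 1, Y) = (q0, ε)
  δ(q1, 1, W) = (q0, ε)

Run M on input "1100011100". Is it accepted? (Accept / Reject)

Reject

(q0, 1100011100, $)
  read 1, top $: go to q1, push V$ → (q1, 100011100, V$)
  read 1, top V: go to q1, push UV → (q1, 00011100, UV$)
  ε-move, top U: go to q0, push VU → (q0, 00011100, VUV$)
  read 0, top V: go to q1, push WU → (q1, 0011100, WUUV$)
  read 0, top W: go to q1, push ε → (q1, 011100, UUV$)
  ε-move, top U: go to q0, push VU → (q0, 011100, VUUV$)
  read 0, top V: go to q1, push WU → (q1, 11100, WUUUV$)
  read 1, top W: go to q0, push ε → (q0, 1100, UUUV$)
  read 1, top U: go to q0, push ε → (q0, 100, UUV$)
  read 1, top U: go to q0, push ε → (q0, 00, UV$)
No transition applies at (q0, 00, UV$); input not fully consumed.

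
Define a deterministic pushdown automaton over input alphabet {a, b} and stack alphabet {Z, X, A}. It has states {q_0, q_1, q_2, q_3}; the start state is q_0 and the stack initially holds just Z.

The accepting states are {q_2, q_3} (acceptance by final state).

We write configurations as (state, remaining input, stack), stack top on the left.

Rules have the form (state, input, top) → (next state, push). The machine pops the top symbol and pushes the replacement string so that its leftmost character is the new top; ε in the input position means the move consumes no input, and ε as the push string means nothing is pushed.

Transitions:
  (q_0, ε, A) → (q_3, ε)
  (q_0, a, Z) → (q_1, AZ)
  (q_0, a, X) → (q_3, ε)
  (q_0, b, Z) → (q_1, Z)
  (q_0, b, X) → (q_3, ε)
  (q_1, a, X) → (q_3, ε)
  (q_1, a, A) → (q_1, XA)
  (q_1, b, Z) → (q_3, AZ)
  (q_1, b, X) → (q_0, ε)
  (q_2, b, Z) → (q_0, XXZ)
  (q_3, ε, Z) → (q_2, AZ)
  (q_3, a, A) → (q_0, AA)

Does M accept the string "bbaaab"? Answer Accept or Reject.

(q_0, bbaaab, Z) ⊢ (q_1, baaab, Z) ⊢ (q_3, aaab, AZ) ⊢ (q_0, aab, AAZ) ⊢ (q_3, aab, AZ) ⊢ (q_0, ab, AAZ) ⊢ (q_3, ab, AZ) ⊢ (q_0, b, AAZ) ⊢ (q_3, b, AZ)
No transition applies at (q_3, b, AZ); input not fully consumed.

Reject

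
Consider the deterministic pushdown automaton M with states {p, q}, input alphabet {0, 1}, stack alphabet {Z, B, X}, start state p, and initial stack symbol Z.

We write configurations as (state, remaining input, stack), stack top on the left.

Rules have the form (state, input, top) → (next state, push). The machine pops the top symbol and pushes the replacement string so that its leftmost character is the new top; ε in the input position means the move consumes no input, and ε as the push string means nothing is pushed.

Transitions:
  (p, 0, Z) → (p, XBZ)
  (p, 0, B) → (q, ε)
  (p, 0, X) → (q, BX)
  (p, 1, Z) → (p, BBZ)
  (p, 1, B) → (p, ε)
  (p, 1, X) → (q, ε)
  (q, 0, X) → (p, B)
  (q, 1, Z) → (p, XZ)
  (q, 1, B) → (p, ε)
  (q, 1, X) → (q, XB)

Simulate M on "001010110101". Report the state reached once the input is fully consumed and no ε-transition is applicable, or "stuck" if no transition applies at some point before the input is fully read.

stuck

(p, 001010110101, Z)
  read 0, top Z: go to p, push XBZ → (p, 01010110101, XBZ)
  read 0, top X: go to q, push BX → (q, 1010110101, BXBZ)
  read 1, top B: go to p, push ε → (p, 010110101, XBZ)
  read 0, top X: go to q, push BX → (q, 10110101, BXBZ)
  read 1, top B: go to p, push ε → (p, 0110101, XBZ)
  read 0, top X: go to q, push BX → (q, 110101, BXBZ)
  read 1, top B: go to p, push ε → (p, 10101, XBZ)
  read 1, top X: go to q, push ε → (q, 0101, BZ)
No transition for (q, 0, top B); M blocks with input 0101 remaining.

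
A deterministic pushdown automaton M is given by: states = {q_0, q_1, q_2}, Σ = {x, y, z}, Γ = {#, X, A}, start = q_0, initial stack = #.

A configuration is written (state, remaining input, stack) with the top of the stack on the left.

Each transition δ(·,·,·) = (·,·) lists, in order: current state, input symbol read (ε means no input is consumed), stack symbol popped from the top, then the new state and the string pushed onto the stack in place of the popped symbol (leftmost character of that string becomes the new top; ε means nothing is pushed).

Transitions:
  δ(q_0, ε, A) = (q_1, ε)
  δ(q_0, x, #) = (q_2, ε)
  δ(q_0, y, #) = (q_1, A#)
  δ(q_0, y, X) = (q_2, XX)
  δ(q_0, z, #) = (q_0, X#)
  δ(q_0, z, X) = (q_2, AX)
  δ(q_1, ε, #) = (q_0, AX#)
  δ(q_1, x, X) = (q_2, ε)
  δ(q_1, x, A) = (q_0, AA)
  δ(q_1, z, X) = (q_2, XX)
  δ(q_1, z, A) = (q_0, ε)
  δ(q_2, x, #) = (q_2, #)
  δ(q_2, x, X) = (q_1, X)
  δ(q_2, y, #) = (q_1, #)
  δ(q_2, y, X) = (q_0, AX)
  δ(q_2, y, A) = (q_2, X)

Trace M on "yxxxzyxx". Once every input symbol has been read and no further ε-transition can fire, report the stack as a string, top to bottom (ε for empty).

(q_0, yxxxzyxx, #)
  read y, top #: go to q_1, push A# → (q_1, xxxzyxx, A#)
  read x, top A: go to q_0, push AA → (q_0, xxzyxx, AA#)
  ε-move, top A: go to q_1, push ε → (q_1, xxzyxx, A#)
  read x, top A: go to q_0, push AA → (q_0, xzyxx, AA#)
  ε-move, top A: go to q_1, push ε → (q_1, xzyxx, A#)
  read x, top A: go to q_0, push AA → (q_0, zyxx, AA#)
  ε-move, top A: go to q_1, push ε → (q_1, zyxx, A#)
  read z, top A: go to q_0, push ε → (q_0, yxx, #)
  read y, top #: go to q_1, push A# → (q_1, xx, A#)
  read x, top A: go to q_0, push AA → (q_0, x, AA#)
  ε-move, top A: go to q_1, push ε → (q_1, x, A#)
  read x, top A: go to q_0, push AA → (q_0, ε, AA#)
  ε-move, top A: go to q_1, push ε → (q_1, ε, A#)
All input consumed in state q_1 with stack A#.

A#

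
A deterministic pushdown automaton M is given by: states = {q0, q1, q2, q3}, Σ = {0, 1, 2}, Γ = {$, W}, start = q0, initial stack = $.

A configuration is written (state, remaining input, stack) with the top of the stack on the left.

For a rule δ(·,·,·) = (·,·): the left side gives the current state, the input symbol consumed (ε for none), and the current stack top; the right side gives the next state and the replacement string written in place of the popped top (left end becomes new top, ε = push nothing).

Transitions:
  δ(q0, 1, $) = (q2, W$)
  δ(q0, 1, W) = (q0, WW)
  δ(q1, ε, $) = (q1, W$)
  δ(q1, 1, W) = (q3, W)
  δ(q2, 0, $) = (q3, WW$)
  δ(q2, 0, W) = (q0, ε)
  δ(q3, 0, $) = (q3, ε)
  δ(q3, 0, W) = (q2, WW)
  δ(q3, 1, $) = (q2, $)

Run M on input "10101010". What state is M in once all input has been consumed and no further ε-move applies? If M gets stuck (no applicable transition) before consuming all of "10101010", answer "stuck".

(q0, 10101010, $)
  read 1, top $: go to q2, push W$ → (q2, 0101010, W$)
  read 0, top W: go to q0, push ε → (q0, 101010, $)
  read 1, top $: go to q2, push W$ → (q2, 01010, W$)
  read 0, top W: go to q0, push ε → (q0, 1010, $)
  read 1, top $: go to q2, push W$ → (q2, 010, W$)
  read 0, top W: go to q0, push ε → (q0, 10, $)
  read 1, top $: go to q2, push W$ → (q2, 0, W$)
  read 0, top W: go to q0, push ε → (q0, ε, $)
All input consumed; M is in state q0.

q0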